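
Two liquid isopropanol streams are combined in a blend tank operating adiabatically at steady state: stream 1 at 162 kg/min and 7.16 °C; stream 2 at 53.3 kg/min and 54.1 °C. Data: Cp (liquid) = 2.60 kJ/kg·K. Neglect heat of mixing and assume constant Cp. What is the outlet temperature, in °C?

Energy balance with Q = 0: Σ ṁᵢCp,ᵢ(T_out − Tᵢ) = 0
Σ ṁᵢCp,ᵢTᵢ = 162×2.60×7.16 + 53.3×2.60×54.1 = 10513
Σ ṁᵢCp,ᵢ = 162×2.60 + 53.3×2.60 = 559.78
T_out = 10513 / 559.78 = 18.781 °C

T_out = 18.8 °C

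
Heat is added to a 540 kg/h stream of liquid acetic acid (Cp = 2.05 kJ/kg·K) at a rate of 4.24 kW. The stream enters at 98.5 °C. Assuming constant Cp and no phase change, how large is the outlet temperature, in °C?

Q = 4.24 kW = 15264 kJ/h
ΔT = Q/(ṁ·Cp) = 15264/(540×2.05) = 13.789 K
T_out = 98.5 + 13.789 = 112.29 °C

T_out = 112 °C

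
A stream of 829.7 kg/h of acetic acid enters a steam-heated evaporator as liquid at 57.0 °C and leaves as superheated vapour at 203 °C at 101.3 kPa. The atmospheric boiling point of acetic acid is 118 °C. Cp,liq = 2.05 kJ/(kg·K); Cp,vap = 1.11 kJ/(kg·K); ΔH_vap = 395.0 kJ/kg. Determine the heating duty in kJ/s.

liquid 57.0→118 °C: 125.05 kJ/kg
vaporisation at 118 °C: 395 kJ/kg
vapour 118→203 °C: 94.35 kJ/kg
Δh = 125.05 + 395 + 94.35 = 614.4 kJ/kg
Q = ṁ·Δh = 829.7 kg/h × 614.4 kJ/kg = 509770 kJ/h
|Q| = 141.6 kW

Q = 142 kJ/s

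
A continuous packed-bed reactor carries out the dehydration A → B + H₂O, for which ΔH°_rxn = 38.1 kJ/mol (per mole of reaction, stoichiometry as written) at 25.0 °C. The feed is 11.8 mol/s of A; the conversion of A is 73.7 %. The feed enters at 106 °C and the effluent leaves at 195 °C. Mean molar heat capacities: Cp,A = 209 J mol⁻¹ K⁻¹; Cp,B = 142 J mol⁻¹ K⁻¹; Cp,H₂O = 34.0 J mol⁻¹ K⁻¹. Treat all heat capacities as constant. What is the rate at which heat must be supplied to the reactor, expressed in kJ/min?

Extent of reaction ξ = 0.737 × 11.8 = 8.6966 mol/s
Reaction term: ξ·ΔH°_rxn = 8.6966 × 38.1 = 331.34 kJ/s
Sensible, feed 106→25 °C: -199.76 kJ/s
Outlet flows (mol/s): A 3.1034, B 8.6966, H₂O 8.6966
Sensible, products 25→195 °C: 370.47 kJ/s
Q = ΔH = 502.04 kJ/s = 502.04 kW
Heat supplied = 30123 kJ/min

Q_in = 30100 kJ/min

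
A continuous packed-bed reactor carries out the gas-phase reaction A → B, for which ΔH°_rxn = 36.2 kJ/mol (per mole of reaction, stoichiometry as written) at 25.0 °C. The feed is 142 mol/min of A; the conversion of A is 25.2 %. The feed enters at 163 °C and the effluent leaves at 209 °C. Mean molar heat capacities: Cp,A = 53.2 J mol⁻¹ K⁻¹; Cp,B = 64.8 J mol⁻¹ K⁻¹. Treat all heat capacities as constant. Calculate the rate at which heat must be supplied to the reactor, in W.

Q_in = 28700 W

Extent of reaction ξ = 0.252 × 142 = 35.784 mol/min
Reaction term: ξ·ΔH°_rxn = 35.784 × 36.2 = 1295.4 kJ/min
Sensible, feed 163→25 °C: -1042.5 kJ/min
Outlet flows (mol/min): A 106.22, B 35.784
Sensible, products 25→209 °C: 1466.4 kJ/min
Q = ΔH = 1719.3 kJ/min = 28.654 kW
Heat supplied = 28654 W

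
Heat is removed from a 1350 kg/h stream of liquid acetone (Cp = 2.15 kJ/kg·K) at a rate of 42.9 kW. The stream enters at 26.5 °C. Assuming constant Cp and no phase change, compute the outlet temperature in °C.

Q = 42.9 kW = 154440 kJ/h
ΔT = Q/(ṁ·Cp) = 154440/(1350×2.15) = 53.209 K
T_out = 26.5 − 53.209 = -26.709 °C

T_out = -26.7 °C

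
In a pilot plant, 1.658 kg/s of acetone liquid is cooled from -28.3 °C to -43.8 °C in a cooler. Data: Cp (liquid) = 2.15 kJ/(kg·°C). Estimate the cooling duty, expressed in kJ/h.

Q = ṁ·Cp·ΔT = 1.658 × 2.15 × (-43.8 − -28.3) = -55.253 kJ/s
Cooling duty = 198910 kJ/h

Q_c = 199000 kJ/h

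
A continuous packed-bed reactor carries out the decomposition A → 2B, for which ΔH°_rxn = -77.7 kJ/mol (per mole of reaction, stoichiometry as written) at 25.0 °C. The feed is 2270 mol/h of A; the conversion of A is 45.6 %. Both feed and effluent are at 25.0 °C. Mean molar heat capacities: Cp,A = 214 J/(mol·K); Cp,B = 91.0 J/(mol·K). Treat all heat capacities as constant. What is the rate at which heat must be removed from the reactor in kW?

Extent of reaction ξ = 0.456 × 2270 = 1035.1 mol/h
Reaction term: ξ·ΔH°_rxn = 1035.1 × -77.7 = -80429 kJ/h
Q = ΔH = -80429 kJ/h = -22.341 kW
Heat removed = 22.341 kW

Q_out = 22.3 kW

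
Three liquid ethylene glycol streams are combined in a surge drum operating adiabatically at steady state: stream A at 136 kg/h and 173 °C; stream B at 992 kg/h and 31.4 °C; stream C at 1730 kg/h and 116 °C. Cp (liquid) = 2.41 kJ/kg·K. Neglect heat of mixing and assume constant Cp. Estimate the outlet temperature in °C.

T_out = 89.3 °C

Adiabatic, steady state ⇒ Σ ṁᵢCp,ᵢ(T_out − Tᵢ) = 0
T_out = Σ ṁᵢCp,ᵢTᵢ / Σ ṁᵢCp,ᵢ
      = 615410 / 6887.8 = 89.348 °C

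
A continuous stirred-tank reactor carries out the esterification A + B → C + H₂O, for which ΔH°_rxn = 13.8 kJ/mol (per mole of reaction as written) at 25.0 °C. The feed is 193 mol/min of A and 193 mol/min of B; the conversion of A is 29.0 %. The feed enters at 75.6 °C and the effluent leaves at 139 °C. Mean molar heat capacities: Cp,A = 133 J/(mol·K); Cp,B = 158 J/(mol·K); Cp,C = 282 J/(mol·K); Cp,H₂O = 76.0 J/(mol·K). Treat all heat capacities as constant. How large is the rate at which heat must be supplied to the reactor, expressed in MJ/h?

Extent of reaction ξ = 0.290 × 193 = 55.97 mol/min
Reaction term: ξ·ΔH°_rxn = 55.97 × 13.8 = 772.39 kJ/min
Sensible, feed 75.6→25 °C: -2841.8 kJ/min
Outlet flows (mol/min): A 137.03, B 137.03, C 55.97, H₂O 55.97
Sensible, products 25→139 °C: 6830.1 kJ/min
Q = ΔH = 4760.6 kJ/min = 79.344 kW
Heat supplied = 285.64 MJ/h

Q_in = 286 MJ/h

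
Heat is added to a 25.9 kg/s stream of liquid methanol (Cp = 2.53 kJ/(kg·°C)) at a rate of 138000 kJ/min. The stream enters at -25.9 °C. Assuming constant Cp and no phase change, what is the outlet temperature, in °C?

T_out = 9.20 °C

Q = 138000 kJ/min = 2300 kJ/s
ΔT = Q/(ṁ·Cp) = 2300/(25.9×2.53) = 35.1 K
T_out = -25.9 + 35.1 = 9.2 °C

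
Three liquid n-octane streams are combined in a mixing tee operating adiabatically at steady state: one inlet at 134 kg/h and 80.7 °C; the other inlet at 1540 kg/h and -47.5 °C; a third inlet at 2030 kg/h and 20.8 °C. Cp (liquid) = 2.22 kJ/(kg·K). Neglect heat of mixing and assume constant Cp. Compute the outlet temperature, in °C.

T_out = -5.43 °C

No heat crosses the boundary, so H_out = H_in.
T_out = Σ ṁᵢCp,ᵢTᵢ / Σ ṁᵢCp,ᵢ
      = -44649 / 8222.9 = -5.4299 °C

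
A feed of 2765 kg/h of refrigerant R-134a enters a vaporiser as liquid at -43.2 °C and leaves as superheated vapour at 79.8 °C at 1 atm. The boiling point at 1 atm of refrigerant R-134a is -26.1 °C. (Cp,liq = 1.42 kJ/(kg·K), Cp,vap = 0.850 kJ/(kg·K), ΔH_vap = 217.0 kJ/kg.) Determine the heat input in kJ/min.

Q = 15300 kJ/min

liquid -43.2→-26.1 °C: 24.282 kJ/kg
vaporisation at -26.1 °C: 217 kJ/kg
vapour -26.1→79.8 °C: 90.015 kJ/kg
Δh = 24.282 + 217 + 90.015 = 331.3 kJ/kg
Q = ṁ·Δh = 2765 kg/h × 331.3 kJ/kg = 916040 kJ/h
|Q| = 254.45 kW = 15267 kJ/min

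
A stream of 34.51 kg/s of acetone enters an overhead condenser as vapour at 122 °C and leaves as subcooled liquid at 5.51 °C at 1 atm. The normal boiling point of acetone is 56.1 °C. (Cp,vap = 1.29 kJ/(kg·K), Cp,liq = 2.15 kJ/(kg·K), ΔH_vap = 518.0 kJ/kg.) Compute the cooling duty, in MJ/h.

Q_c = 88400 MJ/h

vapour 122→56.1 °C: -85.011 kJ/kg
condensation at 56.1 °C: -518 kJ/kg
liquid 56.1→5.51 °C: -108.77 kJ/kg
Δh = -85.011 + -518 + -108.77 = -711.78 kJ/kg
Q = ṁ·Δh = 34.51 kg/s × -711.78 kJ/kg = -24564 kJ/s
|Q| = 24564 kW = 88429 MJ/h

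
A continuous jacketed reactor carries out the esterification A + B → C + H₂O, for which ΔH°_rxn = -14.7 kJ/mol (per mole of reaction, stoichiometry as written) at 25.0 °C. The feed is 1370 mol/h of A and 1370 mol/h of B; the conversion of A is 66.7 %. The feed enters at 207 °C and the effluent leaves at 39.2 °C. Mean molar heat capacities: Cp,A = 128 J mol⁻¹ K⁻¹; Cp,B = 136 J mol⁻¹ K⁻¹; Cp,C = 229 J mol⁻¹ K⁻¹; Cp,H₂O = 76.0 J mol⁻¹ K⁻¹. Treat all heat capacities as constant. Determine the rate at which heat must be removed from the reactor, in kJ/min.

Q_out = 1230 kJ/min

Extent of reaction ξ = 0.667 × 1370 = 913.79 mol/h
Reaction term: ξ·ΔH°_rxn = 913.79 × -14.7 = -13433 kJ/h
Sensible, feed 207→25 °C: -65826 kJ/h
Outlet flows (mol/h): A 456.21, B 456.21, C 913.79, H₂O 913.79
Sensible, products 25→39.2 °C: 5667.9 kJ/h
Q = ΔH = -73591 kJ/h = -20.442 kW
Heat removed = 1226.5 kJ/min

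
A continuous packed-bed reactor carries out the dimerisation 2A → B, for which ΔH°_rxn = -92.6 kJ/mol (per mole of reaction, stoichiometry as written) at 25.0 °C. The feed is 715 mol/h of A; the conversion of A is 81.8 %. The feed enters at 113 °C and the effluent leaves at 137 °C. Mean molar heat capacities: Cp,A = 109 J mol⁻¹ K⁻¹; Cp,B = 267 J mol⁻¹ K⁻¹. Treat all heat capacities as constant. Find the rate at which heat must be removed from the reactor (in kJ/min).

Q_out = 393 kJ/min

Extent of reaction ξ = 0.818 × 715 / 2 = 292.44 mol/h
Reaction term: ξ·ΔH°_rxn = 292.44 × -92.6 = -27079 kJ/h
Sensible, feed 113→25 °C: -6858.3 kJ/h
Outlet flows (mol/h): A 130.13, B 292.44
Sensible, products 25→137 °C: 10334 kJ/h
Q = ΔH = -23604 kJ/h = -6.5567 kW
Heat removed = 393.4 kJ/min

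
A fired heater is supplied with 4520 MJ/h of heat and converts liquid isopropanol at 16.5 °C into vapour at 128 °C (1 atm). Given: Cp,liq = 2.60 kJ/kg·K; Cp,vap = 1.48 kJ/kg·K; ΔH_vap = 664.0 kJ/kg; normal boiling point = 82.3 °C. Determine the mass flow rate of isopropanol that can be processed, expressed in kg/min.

ṁ = 83.5 kg/min

Δh = 2.60×(82.3−16.5) + 664.0 + 1.48×(128−82.3) = 902.72 kJ/kg
Q = 4520 MJ/h = 1255.6 kJ/s = 75333 kJ/min
ṁ = Q/Δh = 75333 / 902.72 = 83.452 kg/min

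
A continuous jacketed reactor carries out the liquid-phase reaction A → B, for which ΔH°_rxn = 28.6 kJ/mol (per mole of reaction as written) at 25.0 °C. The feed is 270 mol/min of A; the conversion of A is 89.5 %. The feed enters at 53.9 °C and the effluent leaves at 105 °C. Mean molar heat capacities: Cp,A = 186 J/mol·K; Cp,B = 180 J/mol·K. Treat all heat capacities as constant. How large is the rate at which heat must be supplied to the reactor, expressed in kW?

Q_in = 156 kW

Extent of reaction ξ = 0.895 × 270 = 241.65 mol/min
Reaction term: ξ·ΔH°_rxn = 241.65 × 28.6 = 6911.2 kJ/min
Sensible, feed 53.9→25 °C: -1451.4 kJ/min
Outlet flows (mol/min): A 28.35, B 241.65
Sensible, products 25→105 °C: 3901.6 kJ/min
Q = ΔH = 9361.4 kJ/min = 156.02 kW
Heat supplied = 156.02 kW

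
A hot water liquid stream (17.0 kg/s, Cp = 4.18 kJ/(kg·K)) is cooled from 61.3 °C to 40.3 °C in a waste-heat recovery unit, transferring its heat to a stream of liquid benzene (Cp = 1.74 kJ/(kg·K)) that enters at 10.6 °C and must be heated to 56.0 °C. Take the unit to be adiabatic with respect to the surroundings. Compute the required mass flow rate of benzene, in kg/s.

ṁ_c = 18.9 kg/s

Heat released by hot stream: Q = 17.0 × 4.18 × (61.3 − 40.3) = 1492.3 kJ/s
Energy balance on cold side (adiabatic exchanger): Q = ṁ_c·Cp_c·(T_c,out − T_c,in)
ṁ_c = 1492.3 / [1.74 × (56.0 − 10.6)] = 18.89 kg/s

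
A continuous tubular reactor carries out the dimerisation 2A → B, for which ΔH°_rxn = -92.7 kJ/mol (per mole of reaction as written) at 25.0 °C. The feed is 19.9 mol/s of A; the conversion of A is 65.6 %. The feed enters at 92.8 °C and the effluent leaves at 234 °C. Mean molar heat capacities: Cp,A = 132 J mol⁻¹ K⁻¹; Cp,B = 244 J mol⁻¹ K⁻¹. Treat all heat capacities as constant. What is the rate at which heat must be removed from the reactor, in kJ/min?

Q_out = 15700 kJ/min

Extent of reaction ξ = 0.656 × 19.9 / 2 = 6.5272 mol/s
Reaction term: ξ·ΔH°_rxn = 6.5272 × -92.7 = -605.07 kJ/s
Sensible, feed 92.8→25 °C: -178.1 kJ/s
Outlet flows (mol/s): A 6.8456, B 6.5272
Sensible, products 25→234 °C: 521.72 kJ/s
Q = ΔH = -261.45 kJ/s = -261.45 kW
Heat removed = 15687 kJ/min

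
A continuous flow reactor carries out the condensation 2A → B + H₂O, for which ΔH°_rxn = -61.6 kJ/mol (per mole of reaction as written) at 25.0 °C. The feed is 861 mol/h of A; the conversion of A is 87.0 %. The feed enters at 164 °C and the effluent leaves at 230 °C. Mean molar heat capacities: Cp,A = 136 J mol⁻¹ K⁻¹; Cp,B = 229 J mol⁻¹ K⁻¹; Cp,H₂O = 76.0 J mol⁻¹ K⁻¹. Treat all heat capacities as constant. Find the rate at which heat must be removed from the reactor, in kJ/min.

Extent of reaction ξ = 0.870 × 861 / 2 = 374.54 mol/h
Reaction term: ξ·ΔH°_rxn = 374.54 × -61.6 = -23071 kJ/h
Sensible, feed 164→25 °C: -16276 kJ/h
Outlet flows (mol/h): A 111.93, B 374.54, H₂O 374.54
Sensible, products 25→230 °C: 26538 kJ/h
Q = ΔH = -12809 kJ/h = -3.5581 kW
Heat removed = 213.49 kJ/min

Q_out = 213 kJ/min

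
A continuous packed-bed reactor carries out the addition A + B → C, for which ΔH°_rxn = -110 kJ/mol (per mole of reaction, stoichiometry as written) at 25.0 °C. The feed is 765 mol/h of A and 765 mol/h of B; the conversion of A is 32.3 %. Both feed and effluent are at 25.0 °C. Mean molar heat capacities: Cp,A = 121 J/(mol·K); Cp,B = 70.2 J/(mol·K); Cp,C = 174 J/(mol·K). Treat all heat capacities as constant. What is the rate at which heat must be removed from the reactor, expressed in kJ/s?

Extent of reaction ξ = 0.323 × 765 = 247.09 mol/h
Reaction term: ξ·ΔH°_rxn = 247.09 × -110 = -27180 kJ/h
Q = ΔH = -27180 kJ/h = -7.5501 kW
Heat removed = 7.5501 kJ/s

Q_out = 7.55 kJ/s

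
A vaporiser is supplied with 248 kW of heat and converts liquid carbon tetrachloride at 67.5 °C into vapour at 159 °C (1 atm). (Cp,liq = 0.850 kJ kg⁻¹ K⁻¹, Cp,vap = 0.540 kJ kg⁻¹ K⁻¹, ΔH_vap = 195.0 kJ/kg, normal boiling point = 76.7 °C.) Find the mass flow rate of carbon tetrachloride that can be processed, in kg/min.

ṁ = 60.2 kg/min

Δh = 0.850×(76.7−67.5) + 195.0 + 0.540×(159−76.7) = 247.26 kJ/kg
Q = 248 kW = 248 kJ/s = 14880 kJ/min
ṁ = Q/Δh = 14880 / 247.26 = 60.179 kg/min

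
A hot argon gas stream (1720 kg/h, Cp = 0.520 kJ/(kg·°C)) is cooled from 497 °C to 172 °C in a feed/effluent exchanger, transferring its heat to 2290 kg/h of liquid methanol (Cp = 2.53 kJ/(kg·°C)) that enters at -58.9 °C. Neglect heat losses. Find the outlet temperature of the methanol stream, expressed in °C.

Heat released by hot stream: Q = 1720 × 0.520 × (497 − 172) = 290680 kJ/h
Energy balance on cold side (adiabatic exchanger): Q = ṁ_c·Cp_c·(T_c,out − T_c,in)
T_c,out = -58.9 + 290680/(2290 × 2.53) = -8.7283 °C

T_c,out = -8.73 °C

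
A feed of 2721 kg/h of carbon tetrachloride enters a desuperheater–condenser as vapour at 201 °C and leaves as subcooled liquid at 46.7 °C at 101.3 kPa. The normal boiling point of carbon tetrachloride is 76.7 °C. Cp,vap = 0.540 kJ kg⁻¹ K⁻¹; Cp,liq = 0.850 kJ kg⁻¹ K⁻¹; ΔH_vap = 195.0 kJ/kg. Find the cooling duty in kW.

Q_c = 217 kW

vapour 201→76.7 °C: -67.122 kJ/kg
condensation at 76.7 °C: -195 kJ/kg
liquid 76.7→46.7 °C: -25.5 kJ/kg
Δh = -67.122 + -195 + -25.5 = -287.62 kJ/kg
Q = ṁ·Δh = 2721 kg/h × -287.62 kJ/kg = -782620 kJ/h
|Q| = 217.39 kW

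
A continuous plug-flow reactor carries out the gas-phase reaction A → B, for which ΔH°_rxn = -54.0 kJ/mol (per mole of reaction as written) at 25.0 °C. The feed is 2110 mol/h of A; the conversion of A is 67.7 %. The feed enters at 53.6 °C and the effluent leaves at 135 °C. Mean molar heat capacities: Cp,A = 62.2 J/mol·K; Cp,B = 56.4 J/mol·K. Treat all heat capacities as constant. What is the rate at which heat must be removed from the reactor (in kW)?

Q_out = 18.7 kW

Extent of reaction ξ = 0.677 × 2110 = 1428.5 mol/h
Reaction term: ξ·ΔH°_rxn = 1428.5 × -54.0 = -77137 kJ/h
Sensible, feed 53.6→25 °C: -3753.5 kJ/h
Outlet flows (mol/h): A 681.53, B 1428.5
Sensible, products 25→135 °C: 13525 kJ/h
Q = ΔH = -67366 kJ/h = -18.713 kW
Heat removed = 18.713 kW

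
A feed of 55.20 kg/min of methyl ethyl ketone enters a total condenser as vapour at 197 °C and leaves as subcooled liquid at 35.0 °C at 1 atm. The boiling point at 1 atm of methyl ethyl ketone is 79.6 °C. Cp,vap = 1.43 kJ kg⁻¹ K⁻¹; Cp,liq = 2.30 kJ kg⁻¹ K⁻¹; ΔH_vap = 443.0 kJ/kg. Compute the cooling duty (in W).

vapour 197→79.6 °C: -167.88 kJ/kg
condensation at 79.6 °C: -443 kJ/kg
liquid 79.6→35.0 °C: -102.58 kJ/kg
Δh = -167.88 + -443 + -102.58 = -713.46 kJ/kg
Q = ṁ·Δh = 55.20 kg/min × -713.46 kJ/kg = -39383 kJ/min
|Q| = 656.39 kW = 656390 W

Q_c = 656000 W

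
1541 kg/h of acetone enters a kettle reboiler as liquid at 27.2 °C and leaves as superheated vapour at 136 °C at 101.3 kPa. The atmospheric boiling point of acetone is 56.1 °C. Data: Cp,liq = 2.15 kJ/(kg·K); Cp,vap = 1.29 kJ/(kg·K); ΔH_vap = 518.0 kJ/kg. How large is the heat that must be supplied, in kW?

liquid 27.2→56.1 °C: 62.135 kJ/kg
vaporisation at 56.1 °C: 518 kJ/kg
vapour 56.1→136 °C: 103.07 kJ/kg
Δh = 62.135 + 518 + 103.07 = 683.21 kJ/kg
Q = ṁ·Δh = 1541 kg/h × 683.21 kJ/kg = 1.0528e+06 kJ/h
|Q| = 292.45 kW

Q = 292 kW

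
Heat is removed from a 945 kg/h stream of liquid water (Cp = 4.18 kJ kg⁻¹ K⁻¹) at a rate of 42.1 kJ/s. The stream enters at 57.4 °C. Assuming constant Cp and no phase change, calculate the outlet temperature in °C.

T_out = 19.0 °C

Q = 42.1 kJ/s = 151560 kJ/h
ΔT = Q/(ṁ·Cp) = 151560/(945×4.18) = 38.369 K
T_out = 57.4 − 38.369 = 19.031 °C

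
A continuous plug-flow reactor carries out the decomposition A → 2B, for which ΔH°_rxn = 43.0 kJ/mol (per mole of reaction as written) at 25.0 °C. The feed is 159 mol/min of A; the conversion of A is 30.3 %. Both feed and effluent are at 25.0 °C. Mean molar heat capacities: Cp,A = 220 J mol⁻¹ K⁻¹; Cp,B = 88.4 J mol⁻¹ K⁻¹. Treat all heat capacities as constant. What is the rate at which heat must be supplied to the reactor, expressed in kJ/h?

Extent of reaction ξ = 0.303 × 159 = 48.177 mol/min
Reaction term: ξ·ΔH°_rxn = 48.177 × 43.0 = 2071.6 kJ/min
Q = ΔH = 2071.6 kJ/min = 34.527 kW
Heat supplied = 124300 kJ/h

Q_in = 124000 kJ/h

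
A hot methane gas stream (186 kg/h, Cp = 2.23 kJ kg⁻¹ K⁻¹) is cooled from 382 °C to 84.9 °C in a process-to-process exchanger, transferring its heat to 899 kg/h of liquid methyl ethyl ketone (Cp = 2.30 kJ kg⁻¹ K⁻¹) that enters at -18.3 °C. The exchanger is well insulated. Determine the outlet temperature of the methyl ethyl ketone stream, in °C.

T_c,out = 41.3 °C

Heat released by hot stream: Q = 186 × 2.23 × (382 − 84.9) = 123230 kJ/h
Energy balance on cold side (adiabatic exchanger): Q = ṁ_c·Cp_c·(T_c,out − T_c,in)
T_c,out = -18.3 + 123230/(899 × 2.30) = 41.298 °C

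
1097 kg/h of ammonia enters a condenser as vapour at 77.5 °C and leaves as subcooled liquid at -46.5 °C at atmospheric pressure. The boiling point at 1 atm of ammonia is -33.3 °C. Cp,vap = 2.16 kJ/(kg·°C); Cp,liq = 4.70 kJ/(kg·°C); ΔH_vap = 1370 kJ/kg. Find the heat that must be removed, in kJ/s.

Q_c = 509 kJ/s

vapour 77.5→-33.3 °C: -239.33 kJ/kg
condensation at -33.3 °C: -1370 kJ/kg
liquid -33.3→-46.5 °C: -62.04 kJ/kg
Δh = -239.33 + -1370 + -62.04 = -1671.4 kJ/kg
Q = ṁ·Δh = 1097 kg/h × -1671.4 kJ/kg = -1.8335e+06 kJ/h
|Q| = 509.3 kW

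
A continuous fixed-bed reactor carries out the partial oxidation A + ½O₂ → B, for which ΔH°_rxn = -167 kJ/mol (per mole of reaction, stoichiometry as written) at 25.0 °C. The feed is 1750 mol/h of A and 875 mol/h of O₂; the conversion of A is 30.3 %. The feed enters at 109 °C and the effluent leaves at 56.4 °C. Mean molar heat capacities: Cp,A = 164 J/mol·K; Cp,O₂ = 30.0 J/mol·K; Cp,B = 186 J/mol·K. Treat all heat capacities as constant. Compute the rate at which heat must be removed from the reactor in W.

Q_out = 29100 W

Extent of reaction ξ = 0.303 × 1750 = 530.25 mol/h
Reaction term: ξ·ΔH°_rxn = 530.25 × -167 = -88552 kJ/h
Sensible, feed 109→25 °C: -26313 kJ/h
Outlet flows (mol/h): A 1219.8, O₂ 609.88, B 530.25
Sensible, products 25→56.4 °C: 9952.6 kJ/h
Q = ΔH = -104910 kJ/h = -29.142 kW
Heat removed = 29142 W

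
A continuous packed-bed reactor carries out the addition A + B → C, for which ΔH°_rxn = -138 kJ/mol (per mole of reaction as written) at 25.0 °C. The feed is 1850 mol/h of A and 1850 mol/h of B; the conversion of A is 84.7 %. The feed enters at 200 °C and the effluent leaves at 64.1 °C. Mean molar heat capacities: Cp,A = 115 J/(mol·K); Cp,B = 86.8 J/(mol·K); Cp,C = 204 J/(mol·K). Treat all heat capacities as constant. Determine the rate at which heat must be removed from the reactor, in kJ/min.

Extent of reaction ξ = 0.847 × 1850 = 1567 mol/h
Reaction term: ξ·ΔH°_rxn = 1567 × -138 = -216240 kJ/h
Sensible, feed 200→25 °C: -65333 kJ/h
Outlet flows (mol/h): A 283.05, B 283.05, C 1567
Sensible, products 25→64.1 °C: 14732 kJ/h
Q = ΔH = -266840 kJ/h = -74.122 kW
Heat removed = 4447.3 kJ/min

Q_out = 4450 kJ/min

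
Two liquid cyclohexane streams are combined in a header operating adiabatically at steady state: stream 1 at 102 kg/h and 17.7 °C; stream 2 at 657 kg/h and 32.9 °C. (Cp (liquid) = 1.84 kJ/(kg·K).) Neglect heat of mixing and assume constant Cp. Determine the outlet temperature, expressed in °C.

No heat crosses the boundary, so H_out = H_in.
T_out = Σ ṁᵢCp,ᵢTᵢ / Σ ṁᵢCp,ᵢ
      = 43094 / 1396.6 = 30.857 °C

T_out = 30.9 °C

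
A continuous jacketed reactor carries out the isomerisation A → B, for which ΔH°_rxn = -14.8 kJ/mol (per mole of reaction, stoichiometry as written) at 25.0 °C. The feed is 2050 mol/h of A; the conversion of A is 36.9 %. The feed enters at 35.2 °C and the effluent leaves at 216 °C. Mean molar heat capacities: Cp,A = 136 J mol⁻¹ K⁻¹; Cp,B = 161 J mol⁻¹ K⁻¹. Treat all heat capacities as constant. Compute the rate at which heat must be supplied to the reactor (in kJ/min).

Q_in = 714 kJ/min

Extent of reaction ξ = 0.369 × 2050 = 756.45 mol/h
Reaction term: ξ·ΔH°_rxn = 756.45 × -14.8 = -11195 kJ/h
Sensible, feed 35.2→25 °C: -2843.8 kJ/h
Outlet flows (mol/h): A 1293.5, B 756.45
Sensible, products 25→216 °C: 56863 kJ/h
Q = ΔH = 42824 kJ/h = 11.895 kW
Heat supplied = 713.73 kJ/min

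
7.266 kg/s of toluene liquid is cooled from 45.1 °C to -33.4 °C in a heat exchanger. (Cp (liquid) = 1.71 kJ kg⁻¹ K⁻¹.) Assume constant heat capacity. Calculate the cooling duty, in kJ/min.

Q_c = 58500 kJ/min

Q = ṁ·Cp·ΔT = 7.266 × 1.71 × (-33.4 − 45.1) = -975.35 kJ/s
Cooling duty = 58521 kJ/min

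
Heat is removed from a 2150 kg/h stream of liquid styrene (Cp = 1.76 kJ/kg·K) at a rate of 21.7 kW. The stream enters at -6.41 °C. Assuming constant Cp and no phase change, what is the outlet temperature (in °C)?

Q = 21.7 kW = 78120 kJ/h
ΔT = Q/(ṁ·Cp) = 78120/(2150×1.76) = 20.645 K
T_out = -6.41 − 20.645 = -27.055 °C

T_out = -27.1 °C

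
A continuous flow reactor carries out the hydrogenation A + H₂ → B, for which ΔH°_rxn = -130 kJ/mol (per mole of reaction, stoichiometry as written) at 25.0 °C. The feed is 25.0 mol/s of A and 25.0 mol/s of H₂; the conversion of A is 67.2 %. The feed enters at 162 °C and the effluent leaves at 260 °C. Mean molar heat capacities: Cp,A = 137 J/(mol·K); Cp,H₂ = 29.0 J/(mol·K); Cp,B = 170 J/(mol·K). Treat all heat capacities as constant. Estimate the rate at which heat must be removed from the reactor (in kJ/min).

Extent of reaction ξ = 0.672 × 25.0 = 16.8 mol/s
Reaction term: ξ·ΔH°_rxn = 16.8 × -130 = -2184 kJ/s
Sensible, feed 162→25 °C: -568.55 kJ/s
Outlet flows (mol/s): A 8.2, H₂ 8.2, B 16.8
Sensible, products 25→260 °C: 991.04 kJ/s
Q = ΔH = -1761.5 kJ/s = -1761.5 kW
Heat removed = 105690 kJ/min

Q_out = 106000 kJ/min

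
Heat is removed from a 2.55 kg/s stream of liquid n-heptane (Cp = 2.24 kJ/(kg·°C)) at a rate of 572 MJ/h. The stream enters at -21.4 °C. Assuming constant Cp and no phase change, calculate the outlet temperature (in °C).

T_out = -49.2 °C

Q = 572 MJ/h = 158.89 kJ/s
ΔT = Q/(ṁ·Cp) = 158.89/(2.55×2.24) = 27.817 K
T_out = -21.4 − 27.817 = -49.217 °C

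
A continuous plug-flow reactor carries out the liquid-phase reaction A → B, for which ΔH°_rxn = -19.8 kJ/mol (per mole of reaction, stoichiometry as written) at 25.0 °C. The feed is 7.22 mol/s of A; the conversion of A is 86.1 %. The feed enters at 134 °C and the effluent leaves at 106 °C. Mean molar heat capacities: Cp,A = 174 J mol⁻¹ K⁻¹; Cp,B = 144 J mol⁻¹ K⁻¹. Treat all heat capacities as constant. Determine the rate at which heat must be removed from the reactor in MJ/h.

Extent of reaction ξ = 0.861 × 7.22 = 6.2164 mol/s
Reaction term: ξ·ΔH°_rxn = 6.2164 × -19.8 = -123.09 kJ/s
Sensible, feed 134→25 °C: -136.93 kJ/s
Outlet flows (mol/s): A 1.0036, B 6.2164
Sensible, products 25→106 °C: 86.653 kJ/s
Q = ΔH = -173.37 kJ/s = -173.37 kW
Heat removed = 624.12 MJ/h

Q_out = 624 MJ/h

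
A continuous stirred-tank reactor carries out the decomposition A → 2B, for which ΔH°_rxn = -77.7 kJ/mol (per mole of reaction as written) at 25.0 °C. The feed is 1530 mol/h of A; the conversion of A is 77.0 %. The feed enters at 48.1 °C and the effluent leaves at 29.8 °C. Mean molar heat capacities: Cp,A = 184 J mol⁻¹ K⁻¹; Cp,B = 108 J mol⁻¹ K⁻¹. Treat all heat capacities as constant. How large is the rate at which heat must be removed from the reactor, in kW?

Q_out = 26.8 kW

Extent of reaction ξ = 0.770 × 1530 = 1178.1 mol/h
Reaction term: ξ·ΔH°_rxn = 1178.1 × -77.7 = -91538 kJ/h
Sensible, feed 48.1→25 °C: -6503.1 kJ/h
Outlet flows (mol/h): A 351.9, B 2356.2
Sensible, products 25→29.8 °C: 1532.3 kJ/h
Q = ΔH = -96509 kJ/h = -26.808 kW
Heat removed = 26.808 kW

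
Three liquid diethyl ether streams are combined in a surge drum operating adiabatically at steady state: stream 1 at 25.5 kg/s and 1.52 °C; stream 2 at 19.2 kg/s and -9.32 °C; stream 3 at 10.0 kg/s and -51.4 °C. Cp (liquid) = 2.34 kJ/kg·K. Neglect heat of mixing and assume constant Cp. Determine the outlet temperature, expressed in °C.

T_out = -12.0 °C

Energy balance with Q = 0: Σ ṁᵢCp,ᵢ(T_out − Tᵢ) = 0
Σ ṁᵢCp,ᵢTᵢ = 25.5×2.34×1.52 + 19.2×2.34×-9.32 + 10.0×2.34×-51.4 = -1530.8
Σ ṁᵢCp,ᵢ = 25.5×2.34 + 19.2×2.34 + 10.0×2.34 = 128
T_out = -1530.8 / 128 = -11.959 °C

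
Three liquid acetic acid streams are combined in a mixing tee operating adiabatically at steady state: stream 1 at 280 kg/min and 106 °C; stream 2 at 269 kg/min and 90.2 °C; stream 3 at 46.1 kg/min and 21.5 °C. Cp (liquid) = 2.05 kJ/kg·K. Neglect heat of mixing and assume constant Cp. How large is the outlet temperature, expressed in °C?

Energy balance with Q = 0: Σ ṁᵢCp,ᵢ(T_out − Tᵢ) = 0
T_out = Σ ṁᵢCp,ᵢTᵢ / Σ ṁᵢCp,ᵢ
      = 112620 / 1220 = 92.312 °C

T_out = 92.3 °C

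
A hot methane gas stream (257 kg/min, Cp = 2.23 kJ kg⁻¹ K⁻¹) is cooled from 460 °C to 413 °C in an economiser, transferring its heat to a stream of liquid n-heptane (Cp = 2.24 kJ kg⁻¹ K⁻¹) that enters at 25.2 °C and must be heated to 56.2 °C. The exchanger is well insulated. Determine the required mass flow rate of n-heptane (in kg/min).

ṁ_c = 388 kg/min

Heat released by hot stream: Q = 257 × 2.23 × (460 − 413) = 26936 kJ/min
Energy balance on cold side (adiabatic exchanger): Q = ṁ_c·Cp_c·(T_c,out − T_c,in)
ṁ_c = 26936 / [2.24 × (56.2 − 25.2)] = 387.91 kg/min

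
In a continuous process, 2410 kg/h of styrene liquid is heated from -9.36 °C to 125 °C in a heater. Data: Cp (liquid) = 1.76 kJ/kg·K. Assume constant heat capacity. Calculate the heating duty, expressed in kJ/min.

Q = 9500 kJ/min

Q = ṁ·Cp·ΔT = 2410 × 1.76 × (125 − -9.36) = 569900 kJ/h
Converting: 569900 / 3600 s = 158.31 kW
Heating duty = 9498.4 kJ/min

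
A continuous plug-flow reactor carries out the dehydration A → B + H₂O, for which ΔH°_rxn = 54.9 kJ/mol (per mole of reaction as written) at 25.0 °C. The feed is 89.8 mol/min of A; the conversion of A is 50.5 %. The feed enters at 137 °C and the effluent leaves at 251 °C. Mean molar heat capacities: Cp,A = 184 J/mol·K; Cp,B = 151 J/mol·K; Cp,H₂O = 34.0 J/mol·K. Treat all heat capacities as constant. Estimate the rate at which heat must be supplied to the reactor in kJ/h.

Extent of reaction ξ = 0.505 × 89.8 = 45.349 mol/min
Reaction term: ξ·ΔH°_rxn = 45.349 × 54.9 = 2489.7 kJ/min
Sensible, feed 137→25 °C: -1850.6 kJ/min
Outlet flows (mol/min): A 44.451, B 45.349, H₂O 45.349
Sensible, products 25→251 °C: 3744.5 kJ/min
Q = ΔH = 4383.6 kJ/min = 73.059 kW
Heat supplied = 263010 kJ/h

Q_in = 263000 kJ/h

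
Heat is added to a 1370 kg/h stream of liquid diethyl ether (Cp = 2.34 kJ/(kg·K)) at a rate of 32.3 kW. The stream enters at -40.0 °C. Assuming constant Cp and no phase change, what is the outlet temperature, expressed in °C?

T_out = -3.73 °C

Q = 32.3 kW = 116280 kJ/h
ΔT = Q/(ṁ·Cp) = 116280/(1370×2.34) = 36.272 K
T_out = -40.0 + 36.272 = -3.7282 °C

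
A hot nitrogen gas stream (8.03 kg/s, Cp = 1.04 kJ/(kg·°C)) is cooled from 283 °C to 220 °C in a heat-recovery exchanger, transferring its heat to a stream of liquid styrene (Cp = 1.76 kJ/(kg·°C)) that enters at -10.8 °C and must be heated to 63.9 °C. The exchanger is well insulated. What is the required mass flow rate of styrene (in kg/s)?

Heat released by hot stream: Q = 8.03 × 1.04 × (283 − 220) = 526.13 kJ/s
Energy balance on cold side (adiabatic exchanger): Q = ṁ_c·Cp_c·(T_c,out − T_c,in)
ṁ_c = 526.13 / [1.76 × (63.9 − -10.8)] = 4.0018 kg/s

ṁ_c = 4.00 kg/s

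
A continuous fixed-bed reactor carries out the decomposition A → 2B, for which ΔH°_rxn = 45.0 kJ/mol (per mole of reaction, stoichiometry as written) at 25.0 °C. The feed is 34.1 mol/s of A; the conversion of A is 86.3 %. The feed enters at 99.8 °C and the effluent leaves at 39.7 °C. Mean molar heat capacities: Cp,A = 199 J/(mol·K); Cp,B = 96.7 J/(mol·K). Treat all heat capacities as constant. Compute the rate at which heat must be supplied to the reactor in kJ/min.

Extent of reaction ξ = 0.863 × 34.1 = 29.428 mol/s
Reaction term: ξ·ΔH°_rxn = 29.428 × 45.0 = 1324.3 kJ/s
Sensible, feed 99.8→25 °C: -507.59 kJ/s
Outlet flows (mol/s): A 4.6717, B 58.857
Sensible, products 25→39.7 °C: 97.33 kJ/s
Q = ΔH = 914.02 kJ/s = 914.02 kW
Heat supplied = 54841 kJ/min

Q_in = 54800 kJ/min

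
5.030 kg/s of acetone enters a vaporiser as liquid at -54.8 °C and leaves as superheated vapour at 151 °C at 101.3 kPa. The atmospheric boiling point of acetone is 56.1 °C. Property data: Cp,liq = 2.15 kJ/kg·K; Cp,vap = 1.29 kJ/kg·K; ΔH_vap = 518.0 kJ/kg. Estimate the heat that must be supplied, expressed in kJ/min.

liquid -54.8→56.1 °C: 238.44 kJ/kg
vaporisation at 56.1 °C: 518 kJ/kg
vapour 56.1→151 °C: 122.42 kJ/kg
Δh = 238.44 + 518 + 122.42 = 878.86 kJ/kg
Q = ṁ·Δh = 5.030 kg/s × 878.86 kJ/kg = 4420.6 kJ/s
|Q| = 4420.6 kW = 265240 kJ/min

Q = 265000 kJ/min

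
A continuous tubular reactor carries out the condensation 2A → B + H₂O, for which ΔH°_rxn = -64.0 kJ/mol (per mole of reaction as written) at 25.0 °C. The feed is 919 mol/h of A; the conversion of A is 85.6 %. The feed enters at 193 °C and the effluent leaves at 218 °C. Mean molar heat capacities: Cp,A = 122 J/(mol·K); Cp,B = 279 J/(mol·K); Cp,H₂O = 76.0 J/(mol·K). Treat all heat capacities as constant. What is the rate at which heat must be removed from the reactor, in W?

Q_out = 3870 W

Extent of reaction ξ = 0.856 × 919 / 2 = 393.33 mol/h
Reaction term: ξ·ΔH°_rxn = 393.33 × -64.0 = -25173 kJ/h
Sensible, feed 193→25 °C: -18836 kJ/h
Outlet flows (mol/h): A 132.34, B 393.33, H₂O 393.33
Sensible, products 25→218 °C: 30065 kJ/h
Q = ΔH = -13944 kJ/h = -3.8733 kW
Heat removed = 3873.3 W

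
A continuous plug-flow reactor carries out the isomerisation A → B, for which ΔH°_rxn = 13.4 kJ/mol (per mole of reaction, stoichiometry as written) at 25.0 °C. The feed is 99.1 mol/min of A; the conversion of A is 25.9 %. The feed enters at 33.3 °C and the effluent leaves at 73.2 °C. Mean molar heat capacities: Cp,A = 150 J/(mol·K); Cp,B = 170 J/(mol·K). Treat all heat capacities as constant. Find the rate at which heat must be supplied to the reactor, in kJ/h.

Extent of reaction ξ = 0.259 × 99.1 = 25.667 mol/min
Reaction term: ξ·ΔH°_rxn = 25.667 × 13.4 = 343.94 kJ/min
Sensible, feed 33.3→25 °C: -123.38 kJ/min
Outlet flows (mol/min): A 73.433, B 25.667
Sensible, products 25→73.2 °C: 741.24 kJ/min
Q = ΔH = 961.79 kJ/min = 16.03 kW
Heat supplied = 57708 kJ/h

Q_in = 57700 kJ/h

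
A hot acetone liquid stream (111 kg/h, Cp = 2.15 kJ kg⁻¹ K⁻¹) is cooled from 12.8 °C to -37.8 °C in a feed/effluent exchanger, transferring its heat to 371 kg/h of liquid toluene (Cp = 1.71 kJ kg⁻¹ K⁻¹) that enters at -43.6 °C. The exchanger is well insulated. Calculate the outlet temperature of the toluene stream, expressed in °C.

Heat released by hot stream: Q = 111 × 2.15 × (12.8 − -37.8) = 12076 kJ/h
Energy balance on cold side (adiabatic exchanger): Q = ṁ_c·Cp_c·(T_c,out − T_c,in)
T_c,out = -43.6 + 12076/(371 × 1.71) = -24.565 °C

T_c,out = -24.6 °C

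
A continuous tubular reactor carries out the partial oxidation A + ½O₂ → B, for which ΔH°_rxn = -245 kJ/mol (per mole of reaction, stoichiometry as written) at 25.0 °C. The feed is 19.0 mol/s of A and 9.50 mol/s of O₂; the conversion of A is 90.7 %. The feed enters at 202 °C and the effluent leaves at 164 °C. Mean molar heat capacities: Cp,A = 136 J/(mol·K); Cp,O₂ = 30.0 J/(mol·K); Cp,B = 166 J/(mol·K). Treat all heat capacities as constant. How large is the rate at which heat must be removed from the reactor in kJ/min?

Q_out = 258000 kJ/min

Extent of reaction ξ = 0.907 × 19.0 = 17.233 mol/s
Reaction term: ξ·ΔH°_rxn = 17.233 × -245 = -4222.1 kJ/s
Sensible, feed 202→25 °C: -507.81 kJ/s
Outlet flows (mol/s): A 1.767, O₂ 0.8835, B 17.233
Sensible, products 25→164 °C: 434.72 kJ/s
Q = ΔH = -4295.2 kJ/s = -4295.2 kW
Heat removed = 257710 kJ/min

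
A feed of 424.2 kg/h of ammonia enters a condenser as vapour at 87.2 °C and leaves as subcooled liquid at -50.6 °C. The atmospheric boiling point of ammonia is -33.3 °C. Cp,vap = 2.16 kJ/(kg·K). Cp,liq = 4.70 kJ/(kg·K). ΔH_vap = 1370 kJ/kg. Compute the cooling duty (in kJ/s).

Q_c = 202 kJ/s

vapour 87.2→-33.3 °C: -260.28 kJ/kg
condensation at -33.3 °C: -1370 kJ/kg
liquid -33.3→-50.6 °C: -81.31 kJ/kg
Δh = -260.28 + -1370 + -81.31 = -1711.6 kJ/kg
Q = ṁ·Δh = 424.2 kg/h × -1711.6 kJ/kg = -726060 kJ/h
|Q| = 201.68 kW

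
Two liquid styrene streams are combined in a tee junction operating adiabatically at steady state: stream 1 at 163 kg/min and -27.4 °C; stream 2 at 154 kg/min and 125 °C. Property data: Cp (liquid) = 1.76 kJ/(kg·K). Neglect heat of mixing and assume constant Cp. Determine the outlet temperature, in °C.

Energy balance with Q = 0: Σ ṁᵢCp,ᵢ(T_out − Tᵢ) = 0
Σ ṁᵢCp,ᵢTᵢ = 163×1.76×-27.4 + 154×1.76×125 = 26019
Σ ṁᵢCp,ᵢ = 163×1.76 + 154×1.76 = 557.92
T_out = 26019 / 557.92 = 46.637 °C

T_out = 46.6 °C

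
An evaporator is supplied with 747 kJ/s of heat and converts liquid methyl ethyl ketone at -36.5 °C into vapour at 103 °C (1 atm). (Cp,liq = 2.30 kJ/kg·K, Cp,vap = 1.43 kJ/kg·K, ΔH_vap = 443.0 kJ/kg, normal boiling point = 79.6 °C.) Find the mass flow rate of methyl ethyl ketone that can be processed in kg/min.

ṁ = 60.3 kg/min

Δh = 2.30×(79.6−-36.5) + 443.0 + 1.43×(103−79.6) = 743.49 kJ/kg
Q = 747 kJ/s = 747 kJ/s = 44820 kJ/min
ṁ = Q/Δh = 44820 / 743.49 = 60.283 kg/min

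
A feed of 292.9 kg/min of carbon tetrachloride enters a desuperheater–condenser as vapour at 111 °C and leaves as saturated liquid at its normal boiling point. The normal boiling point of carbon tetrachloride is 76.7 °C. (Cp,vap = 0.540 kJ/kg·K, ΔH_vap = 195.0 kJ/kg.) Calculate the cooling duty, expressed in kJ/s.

vapour 111→76.7 °C: -18.522 kJ/kg
condensation at 76.7 °C: -195 kJ/kg
Δh = -18.522 + -195 = -213.52 kJ/kg
Q = ṁ·Δh = 292.9 kg/min × -213.52 kJ/kg = -62541 kJ/min
|Q| = 1042.3 kW

Q_c = 1040 kJ/s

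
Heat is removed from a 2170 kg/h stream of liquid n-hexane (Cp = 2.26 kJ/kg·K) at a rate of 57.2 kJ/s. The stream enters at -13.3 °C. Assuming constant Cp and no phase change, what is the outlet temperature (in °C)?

Q = 57.2 kJ/s = 205920 kJ/h
ΔT = Q/(ṁ·Cp) = 205920/(2170×2.26) = 41.988 K
T_out = -13.3 − 41.988 = -55.288 °C

T_out = -55.3 °C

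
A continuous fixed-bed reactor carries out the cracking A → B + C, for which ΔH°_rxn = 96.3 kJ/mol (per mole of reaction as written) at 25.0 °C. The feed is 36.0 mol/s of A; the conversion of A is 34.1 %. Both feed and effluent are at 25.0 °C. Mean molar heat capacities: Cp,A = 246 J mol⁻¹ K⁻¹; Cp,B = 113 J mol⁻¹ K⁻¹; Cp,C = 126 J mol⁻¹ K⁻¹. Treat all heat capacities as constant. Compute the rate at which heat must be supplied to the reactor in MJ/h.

Extent of reaction ξ = 0.341 × 36.0 = 12.276 mol/s
Reaction term: ξ·ΔH°_rxn = 12.276 × 96.3 = 1182.2 kJ/s
Q = ΔH = 1182.2 kJ/s = 1182.2 kW
Heat supplied = 4255.8 MJ/h

Q_in = 4260 MJ/h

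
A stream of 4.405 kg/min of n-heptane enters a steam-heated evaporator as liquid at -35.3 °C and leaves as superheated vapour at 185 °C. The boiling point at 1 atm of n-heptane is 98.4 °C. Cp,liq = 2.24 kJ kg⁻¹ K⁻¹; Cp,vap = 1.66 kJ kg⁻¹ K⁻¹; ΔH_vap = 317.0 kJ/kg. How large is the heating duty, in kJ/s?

Q = 55.8 kJ/s

liquid -35.3→98.4 °C: 299.49 kJ/kg
vaporisation at 98.4 °C: 317 kJ/kg
vapour 98.4→185 °C: 143.76 kJ/kg
Δh = 299.49 + 317 + 143.76 = 760.24 kJ/kg
Q = ṁ·Δh = 4.405 kg/min × 760.24 kJ/kg = 3348.9 kJ/min
|Q| = 55.815 kW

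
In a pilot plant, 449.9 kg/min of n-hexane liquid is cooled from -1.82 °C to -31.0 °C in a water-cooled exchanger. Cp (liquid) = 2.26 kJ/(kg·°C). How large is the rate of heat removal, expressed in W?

Q_c = 494000 W

Q = ṁ·Cp·ΔT = 449.9 × 2.26 × (-31.0 − -1.82) = -29669 kJ/min
Converting: 29669 / 60 s = 494.49 kW
Cooling duty = 494490 W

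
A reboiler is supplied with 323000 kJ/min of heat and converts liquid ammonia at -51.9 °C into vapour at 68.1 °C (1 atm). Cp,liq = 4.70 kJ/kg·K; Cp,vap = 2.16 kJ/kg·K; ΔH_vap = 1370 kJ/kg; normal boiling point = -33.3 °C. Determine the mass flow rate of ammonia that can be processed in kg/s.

Δh = 4.70×(-33.3−-51.9) + 1370 + 2.16×(68.1−-33.3) = 1676.4 kJ/kg
Q = 323000 kJ/min = 5383.3 kJ/s = 5383.3 kJ/s
ṁ = Q/Δh = 5383.3 / 1676.4 = 3.2112 kg/s

ṁ = 3.21 kg/s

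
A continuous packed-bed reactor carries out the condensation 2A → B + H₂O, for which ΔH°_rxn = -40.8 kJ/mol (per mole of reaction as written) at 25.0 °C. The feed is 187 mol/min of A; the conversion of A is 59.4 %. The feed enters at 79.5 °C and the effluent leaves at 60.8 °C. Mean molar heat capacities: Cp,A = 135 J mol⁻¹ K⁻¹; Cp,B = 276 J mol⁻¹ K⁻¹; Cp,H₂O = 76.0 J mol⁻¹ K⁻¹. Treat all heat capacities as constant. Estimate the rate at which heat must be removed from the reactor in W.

Extent of reaction ξ = 0.594 × 187 / 2 = 55.539 mol/min
Reaction term: ξ·ΔH°_rxn = 55.539 × -40.8 = -2266 kJ/min
Sensible, feed 79.5→25 °C: -1375.9 kJ/min
Outlet flows (mol/min): A 75.922, B 55.539, H₂O 55.539
Sensible, products 25→60.8 °C: 1066.8 kJ/min
Q = ΔH = -2575 kJ/min = -42.917 kW
Heat removed = 42917 W

Q_out = 42900 W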